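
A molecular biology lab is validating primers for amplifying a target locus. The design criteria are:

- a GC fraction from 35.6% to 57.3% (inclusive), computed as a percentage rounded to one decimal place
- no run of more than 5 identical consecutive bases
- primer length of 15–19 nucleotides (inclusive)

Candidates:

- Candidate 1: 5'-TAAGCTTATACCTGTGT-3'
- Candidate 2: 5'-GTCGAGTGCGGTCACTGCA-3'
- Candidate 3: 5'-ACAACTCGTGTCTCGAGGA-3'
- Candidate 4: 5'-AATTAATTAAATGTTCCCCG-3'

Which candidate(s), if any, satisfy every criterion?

Candidate 3 only.

Candidate 1 (17 nt, A=4 T=7 G=3 C=3): GC 6/17 = 35.3%, outside 35.6–57.3% ✗; longest run = 2 ✓; length 17 ✓ — fails.
Candidate 2 (19 nt, A=3 T=4 G=7 C=5): GC 12/19 = 63.2%, outside 35.6–57.3% ✗; longest run = 2 ✓; length 19 ✓ — fails.
Candidate 3 (19 nt, A=5 T=4 G=5 C=5): GC 10/19 = 52.6% ✓; longest run = 2 ✓; length 19 ✓ — passes.
Candidate 4 (20 nt, A=7 T=7 G=2 C=4): GC 6/20 = 30.0%, outside 35.6–57.3% ✗; longest run = 4 ✓; length 20, outside 15–19 ✗ — fails.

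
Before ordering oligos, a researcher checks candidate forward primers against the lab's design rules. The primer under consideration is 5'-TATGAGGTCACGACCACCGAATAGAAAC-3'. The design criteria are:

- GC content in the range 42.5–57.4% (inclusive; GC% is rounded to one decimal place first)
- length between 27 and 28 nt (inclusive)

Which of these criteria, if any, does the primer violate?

Base counts: A=11, T=4, G=6, C=7 (length 28).
GC content: GC 13/28 = 46.4% ✓
length: length 28 ✓

Meets all criteria.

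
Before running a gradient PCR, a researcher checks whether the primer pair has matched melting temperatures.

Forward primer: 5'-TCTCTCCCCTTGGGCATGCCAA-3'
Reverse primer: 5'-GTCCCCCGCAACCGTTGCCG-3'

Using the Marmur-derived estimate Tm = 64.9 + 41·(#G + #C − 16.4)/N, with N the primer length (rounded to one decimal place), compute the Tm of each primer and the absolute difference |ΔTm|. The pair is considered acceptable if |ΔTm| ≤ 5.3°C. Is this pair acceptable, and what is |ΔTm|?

|ΔTm| = 3.4°C; the pair is acceptable.

Forward: G+C = 13, N = 22 → Tm = 64.9 + 41·(13 − 16.4)/22 = 58.6°C.
Reverse: G+C = 15, N = 20 → Tm = 64.9 + 41·(15 − 16.4)/20 = 62.0°C.
|ΔTm| = |58.6 − 62.0| = 3.4°C, ≤ 5.3°C.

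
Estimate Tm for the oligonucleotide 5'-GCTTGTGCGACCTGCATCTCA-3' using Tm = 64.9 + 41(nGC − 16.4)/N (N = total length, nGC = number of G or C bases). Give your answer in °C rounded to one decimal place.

56.3°C

Base counts: A=3, T=6, G=5, C=7; G+C = 12, N = 21.
Tm = 64.9 + 41·(12 − 16.4)/21 = 64.9 + -180.40/21 = 56.3°C.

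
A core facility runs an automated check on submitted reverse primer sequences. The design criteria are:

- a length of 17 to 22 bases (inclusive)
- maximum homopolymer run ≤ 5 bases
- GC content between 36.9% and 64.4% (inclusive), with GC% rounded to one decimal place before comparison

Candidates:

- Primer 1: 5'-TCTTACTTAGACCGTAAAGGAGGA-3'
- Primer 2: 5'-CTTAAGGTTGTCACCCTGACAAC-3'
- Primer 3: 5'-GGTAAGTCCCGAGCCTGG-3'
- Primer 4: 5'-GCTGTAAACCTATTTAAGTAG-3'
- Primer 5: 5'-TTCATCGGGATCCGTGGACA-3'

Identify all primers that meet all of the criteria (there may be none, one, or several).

Primer 5 only.

Primer 1 (24 nt, A=8 T=6 G=6 C=4): length 24, outside 17–22 ✗; longest run = 3 ✓; GC 10/24 = 41.7% ✓ — fails.
Primer 2 (23 nt, A=6 T=6 G=4 C=7): length 23, outside 17–22 ✗; longest run = 3 ✓; GC 11/23 = 47.8% ✓ — fails.
Primer 3 (18 nt, A=3 T=3 G=7 C=5): length 18 ✓; longest run = 3 ✓; GC 12/18 = 66.7%, outside 36.9–64.4% ✗ — fails.
Primer 4 (21 nt, A=7 T=7 G=4 C=3): length 21 ✓; longest run = 3 ✓; GC 7/21 = 33.3%, outside 36.9–64.4% ✗ — fails.
Primer 5 (20 nt, A=4 T=5 G=6 C=5): length 20 ✓; longest run = 3 ✓; GC 11/20 = 55.0% ✓ — passes.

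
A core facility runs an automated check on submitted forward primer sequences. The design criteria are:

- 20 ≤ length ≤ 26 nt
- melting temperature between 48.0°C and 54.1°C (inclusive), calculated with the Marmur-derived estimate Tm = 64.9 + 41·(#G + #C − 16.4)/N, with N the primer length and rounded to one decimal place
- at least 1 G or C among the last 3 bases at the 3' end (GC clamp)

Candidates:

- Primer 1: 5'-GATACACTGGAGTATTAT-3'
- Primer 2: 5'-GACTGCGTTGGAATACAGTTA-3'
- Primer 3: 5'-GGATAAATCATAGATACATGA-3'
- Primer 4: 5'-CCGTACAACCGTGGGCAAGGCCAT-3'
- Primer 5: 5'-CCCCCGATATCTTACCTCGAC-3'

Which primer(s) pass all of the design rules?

None of the candidates satisfy all criteria.

Primer 1 (18 nt, A=6 T=6 G=4 C=2): length 18, outside 20–26 ✗; Tm = 64.9 + 41·(6 − 16.4)/18 = 41.2°C, outside 48.0–54.1°C ✗; 3' end TAT has 0 G/C, need ≥1 ✗ — fails.
Primer 2 (21 nt, A=6 T=6 G=6 C=3): length 21 ✓; Tm = 64.9 + 41·(9 − 16.4)/21 = 50.5°C ✓; 3' end TTA has 0 G/C, need ≥1 ✗ — fails.
Primer 3 (21 nt, A=10 T=5 G=4 C=2): length 21 ✓; Tm = 64.9 + 41·(6 − 16.4)/21 = 44.6°C, outside 48.0–54.1°C ✗; 3' end TGA has 1 G/C ✓ — fails.
Primer 4 (24 nt, A=6 T=3 G=7 C=8): length 24 ✓; Tm = 64.9 + 41·(15 − 16.4)/24 = 62.5°C, outside 48.0–54.1°C ✗; 3' end CAT has 1 G/C ✓ — fails.
Primer 5 (21 nt, A=4 T=5 G=2 C=10): length 21 ✓; Tm = 64.9 + 41·(12 − 16.4)/21 = 56.3°C, outside 48.0–54.1°C ✗; 3' end GAC has 2 G/C ✓ — fails.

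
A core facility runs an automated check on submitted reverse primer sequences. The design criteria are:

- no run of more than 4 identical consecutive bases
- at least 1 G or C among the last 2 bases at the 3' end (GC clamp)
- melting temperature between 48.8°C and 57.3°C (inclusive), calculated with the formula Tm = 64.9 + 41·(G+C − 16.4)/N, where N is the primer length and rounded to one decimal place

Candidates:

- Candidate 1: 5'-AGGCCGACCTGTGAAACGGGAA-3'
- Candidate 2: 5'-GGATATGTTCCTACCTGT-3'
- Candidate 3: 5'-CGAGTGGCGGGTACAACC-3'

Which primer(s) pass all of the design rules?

Candidate 1 (22 nt, A=7 T=2 G=8 C=5): longest run = 3 ✓; 3' end AA has 0 G/C, need ≥1 ✗; Tm = 64.9 + 41·(13 − 16.4)/22 = 58.6°C, outside 48.8–57.3°C ✗ — fails.
Candidate 2 (18 nt, A=3 T=7 G=4 C=4): longest run = 2 ✓; 3' end GT has 1 G/C ✓; Tm = 64.9 + 41·(8 − 16.4)/18 = 45.8°C, outside 48.8–57.3°C ✗ — fails.
Candidate 3 (18 nt, A=4 T=2 G=7 C=5): longest run = 3 ✓; 3' end CC has 2 G/C ✓; Tm = 64.9 + 41·(12 − 16.4)/18 = 54.9°C ✓ — passes.

Candidate 3 only.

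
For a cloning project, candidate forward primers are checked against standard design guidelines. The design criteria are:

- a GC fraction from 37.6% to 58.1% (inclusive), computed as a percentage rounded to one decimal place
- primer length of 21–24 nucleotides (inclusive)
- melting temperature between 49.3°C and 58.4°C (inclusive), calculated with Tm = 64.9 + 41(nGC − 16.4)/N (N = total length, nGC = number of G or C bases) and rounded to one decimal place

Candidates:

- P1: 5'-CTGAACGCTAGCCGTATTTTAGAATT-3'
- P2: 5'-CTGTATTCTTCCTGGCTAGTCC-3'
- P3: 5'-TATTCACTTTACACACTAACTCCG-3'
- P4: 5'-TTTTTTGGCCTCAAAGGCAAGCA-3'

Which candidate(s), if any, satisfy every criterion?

P1 (26 nt, A=7 T=9 G=5 C=5): GC 10/26 = 38.5% ✓; length 26, outside 21–24 ✗; Tm = 64.9 + 41·(10 − 16.4)/26 = 54.8°C ✓ — fails.
P2 (22 nt, A=2 T=9 G=4 C=7): GC 11/22 = 50.0% ✓; length 22 ✓; Tm = 64.9 + 41·(11 − 16.4)/22 = 54.8°C ✓ — passes.
P3 (24 nt, A=7 T=8 G=1 C=8): GC 9/24 = 37.5%, outside 37.6–58.1% ✗; length 24 ✓; Tm = 64.9 + 41·(9 − 16.4)/24 = 52.3°C ✓ — fails.
P4 (23 nt, A=6 T=7 G=5 C=5): GC 10/23 = 43.5% ✓; length 23 ✓; Tm = 64.9 + 41·(10 − 16.4)/23 = 53.5°C ✓ — passes.

P2 and P4.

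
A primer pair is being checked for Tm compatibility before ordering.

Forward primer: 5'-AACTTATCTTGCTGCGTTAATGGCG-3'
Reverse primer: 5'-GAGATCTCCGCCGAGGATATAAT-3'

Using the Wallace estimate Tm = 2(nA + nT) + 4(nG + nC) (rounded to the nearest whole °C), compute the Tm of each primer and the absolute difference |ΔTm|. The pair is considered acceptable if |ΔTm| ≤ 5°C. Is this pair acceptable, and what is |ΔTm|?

|ΔTm| = 4°C; the pair is acceptable.

Forward: A=5 T=9 G=6 C=5 → Tm = 2·14 + 4·11 = 72°C.
Reverse: A=7 T=5 G=6 C=5 → Tm = 2·12 + 4·11 = 68°C.
|ΔTm| = |72 − 68| = 4°C, ≤ 5°C.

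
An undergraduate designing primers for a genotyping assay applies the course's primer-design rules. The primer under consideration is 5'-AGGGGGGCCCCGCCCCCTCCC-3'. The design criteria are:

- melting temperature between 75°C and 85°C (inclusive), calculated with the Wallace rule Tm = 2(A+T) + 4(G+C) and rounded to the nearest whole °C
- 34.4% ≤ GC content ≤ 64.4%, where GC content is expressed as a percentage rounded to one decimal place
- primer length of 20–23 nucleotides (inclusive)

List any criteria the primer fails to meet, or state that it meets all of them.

Fails: GC content.

Base counts: A=1, T=1, G=7, C=12 (length 21).
Tm: Tm = 2·2 + 4·19 = 80°C ✓
GC content: GC 19/21 = 90.5%, outside 34.4–64.4% ✗
length: length 21 ✓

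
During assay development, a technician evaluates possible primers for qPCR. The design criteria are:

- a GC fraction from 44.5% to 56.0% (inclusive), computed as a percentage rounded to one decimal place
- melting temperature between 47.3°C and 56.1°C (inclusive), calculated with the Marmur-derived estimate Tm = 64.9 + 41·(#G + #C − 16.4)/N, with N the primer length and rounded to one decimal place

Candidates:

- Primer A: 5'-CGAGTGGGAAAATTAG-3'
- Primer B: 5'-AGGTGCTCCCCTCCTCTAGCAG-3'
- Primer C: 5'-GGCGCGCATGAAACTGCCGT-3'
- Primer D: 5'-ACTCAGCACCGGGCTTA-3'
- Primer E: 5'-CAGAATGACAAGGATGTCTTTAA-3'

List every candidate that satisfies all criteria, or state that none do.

None of the candidates satisfy all criteria.

Primer A (16 nt, A=6 T=3 G=6 C=1): GC 7/16 = 43.8%, outside 44.5–56.0% ✗; Tm = 64.9 + 41·(7 − 16.4)/16 = 40.8°C, outside 47.3–56.1°C ✗ — fails.
Primer B (22 nt, A=3 T=5 G=5 C=9): GC 14/22 = 63.6%, outside 44.5–56.0% ✗; Tm = 64.9 + 41·(14 − 16.4)/22 = 60.4°C, outside 47.3–56.1°C ✗ — fails.
Primer C (20 nt, A=4 T=3 G=7 C=6): GC 13/20 = 65.0%, outside 44.5–56.0% ✗; Tm = 64.9 + 41·(13 − 16.4)/20 = 57.9°C, outside 47.3–56.1°C ✗ — fails.
Primer D (17 nt, A=4 T=3 G=4 C=6): GC 10/17 = 58.8%, outside 44.5–56.0% ✗; Tm = 64.9 + 41·(10 − 16.4)/17 = 49.5°C ✓ — fails.
Primer E (23 nt, A=9 T=6 G=5 C=3): GC 8/23 = 34.8%, outside 44.5–56.0% ✗; Tm = 64.9 + 41·(8 − 16.4)/23 = 49.9°C ✓ — fails.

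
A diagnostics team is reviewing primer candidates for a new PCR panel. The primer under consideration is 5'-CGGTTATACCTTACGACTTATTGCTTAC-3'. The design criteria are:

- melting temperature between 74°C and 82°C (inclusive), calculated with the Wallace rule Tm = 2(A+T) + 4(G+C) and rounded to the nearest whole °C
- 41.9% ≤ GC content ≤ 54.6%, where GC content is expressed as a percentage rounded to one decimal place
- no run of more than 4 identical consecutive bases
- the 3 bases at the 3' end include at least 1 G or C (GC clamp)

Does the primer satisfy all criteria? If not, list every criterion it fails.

Fails: GC content.

Base counts: A=6, T=11, G=4, C=7 (length 28).
Tm: Tm = 2·17 + 4·11 = 78°C ✓
GC content: GC 11/28 = 39.3%, outside 41.9–54.6% ✗
homopolymer run: longest run = 2 ✓
GC clamp: 3' end TAC has 1 G/C ✓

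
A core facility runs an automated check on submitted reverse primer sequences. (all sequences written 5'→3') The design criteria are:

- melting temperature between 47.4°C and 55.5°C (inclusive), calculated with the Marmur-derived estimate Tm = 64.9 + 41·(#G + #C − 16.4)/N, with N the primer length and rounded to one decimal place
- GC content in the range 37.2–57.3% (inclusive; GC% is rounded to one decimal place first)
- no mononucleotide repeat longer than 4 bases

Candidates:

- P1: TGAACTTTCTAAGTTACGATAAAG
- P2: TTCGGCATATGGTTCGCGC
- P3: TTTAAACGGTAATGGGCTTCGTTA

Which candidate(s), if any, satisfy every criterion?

P3 only.

P1 (24 nt, A=9 T=8 G=4 C=3): Tm = 64.9 + 41·(7 − 16.4)/24 = 48.8°C ✓; GC 7/24 = 29.2%, outside 37.2–57.3% ✗; longest run = 3 ✓ — fails.
P2 (19 nt, A=2 T=6 G=6 C=5): Tm = 64.9 + 41·(11 − 16.4)/19 = 53.2°C ✓; GC 11/19 = 57.9%, outside 37.2–57.3% ✗; longest run = 2 ✓ — fails.
P3 (24 nt, A=6 T=9 G=6 C=3): Tm = 64.9 + 41·(9 − 16.4)/24 = 52.3°C ✓; GC 9/24 = 37.5% ✓; longest run = 3 ✓ — passes.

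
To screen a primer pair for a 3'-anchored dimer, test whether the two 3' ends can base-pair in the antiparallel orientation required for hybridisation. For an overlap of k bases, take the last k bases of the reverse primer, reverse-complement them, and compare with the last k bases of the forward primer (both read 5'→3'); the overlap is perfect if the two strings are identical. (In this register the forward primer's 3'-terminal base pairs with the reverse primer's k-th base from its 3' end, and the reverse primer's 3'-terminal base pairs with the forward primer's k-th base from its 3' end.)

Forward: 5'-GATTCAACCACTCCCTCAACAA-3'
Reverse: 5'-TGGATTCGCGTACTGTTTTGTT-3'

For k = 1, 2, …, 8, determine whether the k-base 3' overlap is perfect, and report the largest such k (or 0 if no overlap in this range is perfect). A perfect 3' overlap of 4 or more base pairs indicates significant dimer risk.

Longest perfect overlap: 5 complementary base pairs; significant dimer risk (threshold 4).

Last 8 bases (5'→3') — forward …CTCAACAA, reverse …GTTTTGTT.
Reverse complement of the reverse primer's last 8 bases: AACAAAAC; its first k bases are the reverse complement of the reverse primer's last k bases, so a perfect k-base overlap needs the forward primer's last k bases to equal them.
Comparing (forward last k vs required): k=1: A vs A ✓; k=2: AA vs AA ✓; k=3: CAA vs AAC ✗; k=4: ACAA vs AACA ✗; k=5: AACAA vs AACAA ✓; k=6: CAACAA vs AACAAA ✗; k=7: TCAACAA vs AACAAAA ✗; k=8: CTCAACAA vs AACAAAAC ✗.
Perfect overlaps at k = 1, 2, 5; the largest is 5.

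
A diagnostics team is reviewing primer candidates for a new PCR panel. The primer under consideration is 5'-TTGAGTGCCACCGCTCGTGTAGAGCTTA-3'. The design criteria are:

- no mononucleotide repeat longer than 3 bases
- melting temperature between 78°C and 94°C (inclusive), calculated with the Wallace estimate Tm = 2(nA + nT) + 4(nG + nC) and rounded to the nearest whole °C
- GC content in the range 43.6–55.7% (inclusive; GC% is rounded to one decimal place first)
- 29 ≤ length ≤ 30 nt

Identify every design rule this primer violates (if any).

Fails: length.

Base counts: A=5, T=8, G=8, C=7 (length 28).
homopolymer run: longest run = 2 ✓
Tm: Tm = 2·13 + 4·15 = 86°C ✓
GC content: GC 15/28 = 53.6% ✓
length: length 28, outside 29–30 ✗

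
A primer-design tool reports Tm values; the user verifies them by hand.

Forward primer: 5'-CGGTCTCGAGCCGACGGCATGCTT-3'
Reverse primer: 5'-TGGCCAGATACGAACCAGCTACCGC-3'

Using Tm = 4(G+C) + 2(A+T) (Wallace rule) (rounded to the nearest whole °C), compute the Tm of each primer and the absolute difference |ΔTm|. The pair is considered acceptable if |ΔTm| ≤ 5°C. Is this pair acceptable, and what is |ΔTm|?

|ΔTm| = 0°C; the pair is acceptable.

Forward: A=3 T=5 G=8 C=8 → Tm = 2·8 + 4·16 = 80°C.
Reverse: A=7 T=3 G=6 C=9 → Tm = 2·10 + 4·15 = 80°C.
|ΔTm| = |80 − 80| = 0°C, ≤ 5°C.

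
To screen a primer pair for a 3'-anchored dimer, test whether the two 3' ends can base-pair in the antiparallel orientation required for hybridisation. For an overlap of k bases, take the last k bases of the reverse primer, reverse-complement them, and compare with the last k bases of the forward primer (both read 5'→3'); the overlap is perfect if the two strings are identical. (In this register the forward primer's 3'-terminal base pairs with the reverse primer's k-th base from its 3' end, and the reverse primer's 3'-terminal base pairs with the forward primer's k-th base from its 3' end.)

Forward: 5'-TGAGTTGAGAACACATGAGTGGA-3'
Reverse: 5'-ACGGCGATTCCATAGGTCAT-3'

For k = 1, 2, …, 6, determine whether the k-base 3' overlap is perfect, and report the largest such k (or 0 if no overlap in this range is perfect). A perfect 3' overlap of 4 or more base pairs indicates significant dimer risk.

Longest perfect overlap: 1 complementary base pair; below the dimer-risk threshold (threshold 4).

Last 6 bases (5'→3') — forward …AGTGGA, reverse …GGTCAT.
Reverse complement of the reverse primer's last 6 bases: ATGACC; its first k bases are the reverse complement of the reverse primer's last k bases, so a perfect k-base overlap needs the forward primer's last k bases to equal them.
Comparing (forward last k vs required): k=1: A vs A ✓; k=2: GA vs AT ✗; k=3: GGA vs ATG ✗; k=4: TGGA vs ATGA ✗; k=5: GTGGA vs ATGAC ✗; k=6: AGTGGA vs ATGACC ✗.
Only k = 1 is perfect, so the longest perfect 3' overlap is 1.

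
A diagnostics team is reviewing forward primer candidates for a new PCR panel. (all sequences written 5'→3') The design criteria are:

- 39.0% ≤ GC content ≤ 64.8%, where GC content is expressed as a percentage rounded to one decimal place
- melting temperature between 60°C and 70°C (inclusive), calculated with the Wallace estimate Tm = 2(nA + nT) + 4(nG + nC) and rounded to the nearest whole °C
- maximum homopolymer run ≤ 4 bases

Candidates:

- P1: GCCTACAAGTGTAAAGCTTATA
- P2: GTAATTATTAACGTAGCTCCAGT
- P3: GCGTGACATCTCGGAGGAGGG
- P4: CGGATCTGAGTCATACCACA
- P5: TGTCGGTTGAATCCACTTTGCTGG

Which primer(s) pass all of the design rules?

P1 (22 nt, A=8 T=6 G=4 C=4): GC 8/22 = 36.4%, outside 39.0–64.8% ✗; Tm = 2·14 + 4·8 = 60°C ✓; longest run = 3 ✓ — fails.
P2 (23 nt, A=7 T=8 G=4 C=4): GC 8/23 = 34.8%, outside 39.0–64.8% ✗; Tm = 2·15 + 4·8 = 62°C ✓; longest run = 2 ✓ — fails.
P3 (21 nt, A=4 T=3 G=10 C=4): GC 14/21 = 66.7%, outside 39.0–64.8% ✗; Tm = 2·7 + 4·14 = 70°C ✓; longest run = 3 ✓ — fails.
P4 (20 nt, A=6 T=4 G=4 C=6): GC 10/20 = 50.0% ✓; Tm = 2·10 + 4·10 = 60°C ✓; longest run = 2 ✓ — passes.
P5 (24 nt, A=3 T=9 G=7 C=5): GC 12/24 = 50.0% ✓; Tm = 2·12 + 4·12 = 72°C, outside 60–70°C ✗; longest run = 3 ✓ — fails.

P4 only.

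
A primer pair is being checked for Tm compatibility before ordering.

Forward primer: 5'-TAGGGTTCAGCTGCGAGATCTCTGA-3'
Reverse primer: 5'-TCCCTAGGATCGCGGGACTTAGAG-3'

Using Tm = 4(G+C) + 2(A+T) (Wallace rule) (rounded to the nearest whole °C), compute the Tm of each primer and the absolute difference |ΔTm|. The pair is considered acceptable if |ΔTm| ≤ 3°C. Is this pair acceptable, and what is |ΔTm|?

Forward: A=5 T=7 G=8 C=5 → Tm = 2·12 + 4·13 = 76°C.
Reverse: A=5 T=5 G=8 C=6 → Tm = 2·10 + 4·14 = 76°C.
|ΔTm| = |76 − 76| = 0°C, ≤ 3°C.

|ΔTm| = 0°C; the pair is acceptable.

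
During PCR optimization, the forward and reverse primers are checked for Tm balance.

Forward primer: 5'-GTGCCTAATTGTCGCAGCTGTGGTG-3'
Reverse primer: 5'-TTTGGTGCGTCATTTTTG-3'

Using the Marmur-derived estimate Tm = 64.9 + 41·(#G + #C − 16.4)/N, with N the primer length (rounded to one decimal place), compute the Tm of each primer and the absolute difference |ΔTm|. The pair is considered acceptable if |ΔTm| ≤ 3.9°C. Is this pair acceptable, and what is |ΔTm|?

Forward: G+C = 14, N = 25 → Tm = 64.9 + 41·(14 − 16.4)/25 = 61.0°C.
Reverse: G+C = 7, N = 18 → Tm = 64.9 + 41·(7 − 16.4)/18 = 43.5°C.
|ΔTm| = |61.0 − 43.5| = 17.5°C, > 3.9°C.

|ΔTm| = 17.5°C; the pair is not acceptable.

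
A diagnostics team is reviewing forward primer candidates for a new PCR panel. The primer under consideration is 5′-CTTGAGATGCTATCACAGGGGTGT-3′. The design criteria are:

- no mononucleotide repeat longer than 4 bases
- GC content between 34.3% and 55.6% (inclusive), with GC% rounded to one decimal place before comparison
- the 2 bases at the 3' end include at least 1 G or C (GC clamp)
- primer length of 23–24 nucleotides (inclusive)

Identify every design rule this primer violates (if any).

Meets all criteria.

Base counts: A=5, T=7, G=8, C=4 (length 24).
homopolymer run: longest run = 4 ✓
GC content: GC 12/24 = 50.0% ✓
GC clamp: 3' end GT has 1 G/C ✓
length: length 24 ✓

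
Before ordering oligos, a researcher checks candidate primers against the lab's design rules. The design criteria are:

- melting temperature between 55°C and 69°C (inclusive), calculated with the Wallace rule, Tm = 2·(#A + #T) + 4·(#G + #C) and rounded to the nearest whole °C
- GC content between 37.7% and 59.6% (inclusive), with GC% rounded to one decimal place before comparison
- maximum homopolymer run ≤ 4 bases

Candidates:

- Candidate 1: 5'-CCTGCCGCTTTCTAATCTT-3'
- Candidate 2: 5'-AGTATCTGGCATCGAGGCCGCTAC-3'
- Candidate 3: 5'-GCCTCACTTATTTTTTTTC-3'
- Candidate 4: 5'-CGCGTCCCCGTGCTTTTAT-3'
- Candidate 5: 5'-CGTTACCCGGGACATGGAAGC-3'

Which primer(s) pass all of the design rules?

Candidate 1 and Candidate 4.

Candidate 1 (19 nt, A=2 T=8 G=2 C=7): Tm = 2·10 + 4·9 = 56°C ✓; GC 9/19 = 47.4% ✓; longest run = 3 ✓ — passes.
Candidate 2 (24 nt, A=5 T=5 G=7 C=7): Tm = 2·10 + 4·14 = 76°C, outside 55–69°C ✗; GC 14/24 = 58.3% ✓; longest run = 2 ✓ — fails.
Candidate 3 (19 nt, A=2 T=11 G=1 C=5): Tm = 2·13 + 4·6 = 50°C, outside 55–69°C ✗; GC 6/19 = 31.6%, outside 37.7–59.6% ✗; longest run = 8, exceeds 4 ✗ — fails.
Candidate 4 (19 nt, A=1 T=7 G=4 C=7): Tm = 2·8 + 4·11 = 60°C ✓; GC 11/19 = 57.9% ✓; longest run = 4 ✓ — passes.
Candidate 5 (21 nt, A=5 T=3 G=7 C=6): Tm = 2·8 + 4·13 = 68°C ✓; GC 13/21 = 61.9%, outside 37.7–59.6% ✗; longest run = 3 ✓ — fails.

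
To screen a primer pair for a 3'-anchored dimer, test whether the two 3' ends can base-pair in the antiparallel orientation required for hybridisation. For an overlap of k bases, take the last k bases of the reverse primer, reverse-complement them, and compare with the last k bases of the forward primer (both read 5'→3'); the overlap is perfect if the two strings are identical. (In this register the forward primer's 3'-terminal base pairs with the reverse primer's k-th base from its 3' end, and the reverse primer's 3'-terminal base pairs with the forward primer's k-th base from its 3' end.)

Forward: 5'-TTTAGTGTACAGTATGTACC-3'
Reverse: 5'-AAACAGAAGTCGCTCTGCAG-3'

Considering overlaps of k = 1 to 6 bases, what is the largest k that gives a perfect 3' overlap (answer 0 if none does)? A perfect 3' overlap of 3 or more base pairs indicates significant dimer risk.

Last 6 bases (5'→3') — forward …TGTACC, reverse …CTGCAG.
Reverse complement of the reverse primer's last 6 bases: CTGCAG; its first k bases are the reverse complement of the reverse primer's last k bases, so a perfect k-base overlap needs the forward primer's last k bases to equal them.
Comparing (forward last k vs required): k=1: C vs C ✓; k=2: CC vs CT ✗; k=3: ACC vs CTG ✗; k=4: TACC vs CTGC ✗; k=5: GTACC vs CTGCA ✗; k=6: TGTACC vs CTGCAG ✗.
Only k = 1 is perfect, so the longest perfect 3' overlap is 1.

Longest perfect overlap: 1 complementary base pair; below the dimer-risk threshold (threshold 3).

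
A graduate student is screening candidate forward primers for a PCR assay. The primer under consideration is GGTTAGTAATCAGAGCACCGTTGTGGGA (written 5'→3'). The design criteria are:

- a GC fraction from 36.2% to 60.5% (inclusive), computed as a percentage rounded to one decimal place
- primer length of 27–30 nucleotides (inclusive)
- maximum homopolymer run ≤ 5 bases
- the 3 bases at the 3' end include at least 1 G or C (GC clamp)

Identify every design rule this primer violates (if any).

Meets all criteria.

Base counts: A=7, T=7, G=10, C=4 (length 28).
GC content: GC 14/28 = 50.0% ✓
length: length 28 ✓
homopolymer run: longest run = 3 ✓
GC clamp: 3' end GGA has 2 G/C ✓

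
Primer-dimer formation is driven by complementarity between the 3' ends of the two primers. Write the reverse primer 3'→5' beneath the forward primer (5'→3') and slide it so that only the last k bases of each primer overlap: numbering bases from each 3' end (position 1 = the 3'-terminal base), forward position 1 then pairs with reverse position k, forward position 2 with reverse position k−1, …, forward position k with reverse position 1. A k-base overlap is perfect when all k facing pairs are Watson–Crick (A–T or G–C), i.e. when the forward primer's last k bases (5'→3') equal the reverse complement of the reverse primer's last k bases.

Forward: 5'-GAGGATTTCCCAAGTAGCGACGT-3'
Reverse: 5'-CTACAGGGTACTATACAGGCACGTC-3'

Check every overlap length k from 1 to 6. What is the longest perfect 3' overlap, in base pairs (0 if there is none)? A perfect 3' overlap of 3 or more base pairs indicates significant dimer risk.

Longest perfect overlap: 5 complementary base pairs; significant dimer risk (threshold 3).

Last 6 bases (5'→3') — forward …CGACGT, reverse …CACGTC.
Reverse complement of the reverse primer's last 6 bases: GACGTG; its first k bases are the reverse complement of the reverse primer's last k bases, so a perfect k-base overlap needs the forward primer's last k bases to equal them.
Comparing (forward last k vs required): k=1: T vs G ✗; k=2: GT vs GA ✗; k=3: CGT vs GAC ✗; k=4: ACGT vs GACG ✗; k=5: GACGT vs GACGT ✓; k=6: CGACGT vs GACGTG ✗.
Only k = 5 is perfect, so the longest perfect 3' overlap is 5.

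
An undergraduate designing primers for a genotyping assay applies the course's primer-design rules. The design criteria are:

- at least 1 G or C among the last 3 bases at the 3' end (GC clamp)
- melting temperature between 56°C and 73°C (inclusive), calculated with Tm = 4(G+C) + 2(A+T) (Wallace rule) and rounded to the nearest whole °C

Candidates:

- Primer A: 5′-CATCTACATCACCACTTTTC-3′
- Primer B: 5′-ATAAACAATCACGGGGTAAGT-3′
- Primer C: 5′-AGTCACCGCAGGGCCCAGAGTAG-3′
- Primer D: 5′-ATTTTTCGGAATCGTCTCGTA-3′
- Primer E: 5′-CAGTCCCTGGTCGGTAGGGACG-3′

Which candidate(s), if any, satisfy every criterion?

Primer A (20 nt, A=5 T=7 G=0 C=8): 3' end TTC has 1 G/C ✓; Tm = 2·12 + 4·8 = 56°C ✓ — passes.
Primer B (21 nt, A=9 T=4 G=5 C=3): 3' end AGT has 1 G/C ✓; Tm = 2·13 + 4·8 = 58°C ✓ — passes.
Primer C (23 nt, A=6 T=2 G=8 C=7): 3' end TAG has 1 G/C ✓; Tm = 2·8 + 4·15 = 76°C, outside 56–73°C ✗ — fails.
Primer D (21 nt, A=4 T=9 G=4 C=4): 3' end GTA has 1 G/C ✓; Tm = 2·13 + 4·8 = 58°C ✓ — passes.
Primer E (22 nt, A=3 T=4 G=9 C=6): 3' end ACG has 2 G/C ✓; Tm = 2·7 + 4·15 = 74°C, outside 56–73°C ✗ — fails.

Primer A, Primer B and Primer D.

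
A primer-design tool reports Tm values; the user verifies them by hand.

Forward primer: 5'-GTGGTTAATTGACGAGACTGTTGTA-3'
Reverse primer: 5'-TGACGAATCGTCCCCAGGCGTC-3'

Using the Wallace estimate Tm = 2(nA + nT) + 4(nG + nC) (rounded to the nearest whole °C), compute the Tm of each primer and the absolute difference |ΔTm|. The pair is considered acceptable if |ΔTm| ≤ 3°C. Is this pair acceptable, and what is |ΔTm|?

Forward: A=6 T=9 G=8 C=2 → Tm = 2·15 + 4·10 = 70°C.
Reverse: A=4 T=4 G=6 C=8 → Tm = 2·8 + 4·14 = 72°C.
|ΔTm| = |70 − 72| = 2°C, ≤ 3°C.

|ΔTm| = 2°C; the pair is acceptable.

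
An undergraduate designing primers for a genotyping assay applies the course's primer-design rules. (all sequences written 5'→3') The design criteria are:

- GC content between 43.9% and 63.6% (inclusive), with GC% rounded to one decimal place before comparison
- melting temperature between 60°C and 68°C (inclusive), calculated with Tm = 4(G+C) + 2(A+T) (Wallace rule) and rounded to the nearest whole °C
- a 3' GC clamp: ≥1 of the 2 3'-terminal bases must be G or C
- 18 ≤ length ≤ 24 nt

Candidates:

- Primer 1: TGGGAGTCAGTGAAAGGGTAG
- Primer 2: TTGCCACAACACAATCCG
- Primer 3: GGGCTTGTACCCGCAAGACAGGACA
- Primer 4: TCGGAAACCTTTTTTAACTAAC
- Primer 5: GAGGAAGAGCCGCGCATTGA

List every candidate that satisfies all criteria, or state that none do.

Primer 1 (21 nt, A=6 T=4 G=10 C=1): GC 11/21 = 52.4% ✓; Tm = 2·10 + 4·11 = 64°C ✓; 3' end AG has 1 G/C ✓; length 21 ✓ — passes.
Primer 2 (18 nt, A=6 T=3 G=2 C=7): GC 9/18 = 50.0% ✓; Tm = 2·9 + 4·9 = 54°C, outside 60–68°C ✗; 3' end CG has 2 G/C ✓; length 18 ✓ — fails.
Primer 3 (25 nt, A=7 T=3 G=8 C=7): GC 15/25 = 60.0% ✓; Tm = 2·10 + 4·15 = 80°C, outside 60–68°C ✗; 3' end CA has 1 G/C ✓; length 25, outside 18–24 ✗ — fails.
Primer 4 (22 nt, A=7 T=8 G=2 C=5): GC 7/22 = 31.8%, outside 43.9–63.6% ✗; Tm = 2·15 + 4·7 = 58°C, outside 60–68°C ✗; 3' end AC has 1 G/C ✓; length 22 ✓ — fails.
Primer 5 (20 nt, A=6 T=2 G=8 C=4): GC 12/20 = 60.0% ✓; Tm = 2·8 + 4·12 = 64°C ✓; 3' end GA has 1 G/C ✓; length 20 ✓ — passes.

Primer 1 and Primer 5.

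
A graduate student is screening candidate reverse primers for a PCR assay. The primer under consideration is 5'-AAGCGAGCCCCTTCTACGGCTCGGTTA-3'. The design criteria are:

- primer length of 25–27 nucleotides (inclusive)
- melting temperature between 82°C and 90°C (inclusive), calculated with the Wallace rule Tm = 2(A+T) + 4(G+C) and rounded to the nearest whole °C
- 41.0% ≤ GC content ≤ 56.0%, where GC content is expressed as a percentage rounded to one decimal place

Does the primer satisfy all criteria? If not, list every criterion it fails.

Base counts: A=5, T=6, G=7, C=9 (length 27).
length: length 27 ✓
Tm: Tm = 2·11 + 4·16 = 86°C ✓
GC content: GC 16/27 = 59.3%, outside 41.0–56.0% ✗

Fails: GC content.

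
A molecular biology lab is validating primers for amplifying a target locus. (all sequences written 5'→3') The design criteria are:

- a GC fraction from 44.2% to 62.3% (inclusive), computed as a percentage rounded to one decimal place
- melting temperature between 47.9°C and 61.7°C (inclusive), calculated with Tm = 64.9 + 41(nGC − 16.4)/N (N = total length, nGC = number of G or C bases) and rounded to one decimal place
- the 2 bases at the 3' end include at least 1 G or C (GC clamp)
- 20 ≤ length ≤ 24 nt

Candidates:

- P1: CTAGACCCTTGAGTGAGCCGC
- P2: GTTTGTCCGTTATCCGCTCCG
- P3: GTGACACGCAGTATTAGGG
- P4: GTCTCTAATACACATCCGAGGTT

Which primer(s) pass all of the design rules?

P1 (21 nt, A=4 T=4 G=6 C=7): GC 13/21 = 61.9% ✓; Tm = 64.9 + 41·(13 − 16.4)/21 = 58.3°C ✓; 3' end GC has 2 G/C ✓; length 21 ✓ — passes.
P2 (21 nt, A=1 T=8 G=5 C=7): GC 12/21 = 57.1% ✓; Tm = 64.9 + 41·(12 − 16.4)/21 = 56.3°C ✓; 3' end CG has 2 G/C ✓; length 21 ✓ — passes.
P3 (19 nt, A=5 T=4 G=7 C=3): GC 10/19 = 52.6% ✓; Tm = 64.9 + 41·(10 − 16.4)/19 = 51.1°C ✓; 3' end GG has 2 G/C ✓; length 19, outside 20–24 ✗ — fails.
P4 (23 nt, A=6 T=7 G=4 C=6): GC 10/23 = 43.5%, outside 44.2–62.3% ✗; Tm = 64.9 + 41·(10 − 16.4)/23 = 53.5°C ✓; 3' end TT has 0 G/C, need ≥1 ✗; length 23 ✓ — fails.

P1 and P2.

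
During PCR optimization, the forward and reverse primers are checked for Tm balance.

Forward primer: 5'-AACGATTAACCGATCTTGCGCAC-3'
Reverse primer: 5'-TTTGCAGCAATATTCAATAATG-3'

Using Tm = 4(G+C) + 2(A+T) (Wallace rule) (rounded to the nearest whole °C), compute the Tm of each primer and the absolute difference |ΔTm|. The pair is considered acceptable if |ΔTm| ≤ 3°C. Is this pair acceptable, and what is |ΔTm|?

Forward: A=7 T=5 G=4 C=7 → Tm = 2·12 + 4·11 = 68°C.
Reverse: A=8 T=8 G=3 C=3 → Tm = 2·16 + 4·6 = 56°C.
|ΔTm| = |68 − 56| = 12°C, > 3°C.

|ΔTm| = 12°C; the pair is not acceptable.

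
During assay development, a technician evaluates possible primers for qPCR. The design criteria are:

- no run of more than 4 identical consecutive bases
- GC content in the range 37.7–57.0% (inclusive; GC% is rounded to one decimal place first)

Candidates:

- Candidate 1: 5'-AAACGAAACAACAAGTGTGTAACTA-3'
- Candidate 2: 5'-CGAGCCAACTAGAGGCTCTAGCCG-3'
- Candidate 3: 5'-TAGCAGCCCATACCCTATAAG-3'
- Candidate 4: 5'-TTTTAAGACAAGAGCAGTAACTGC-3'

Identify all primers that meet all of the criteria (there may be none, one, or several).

Candidate 1 (25 nt, A=13 T=4 G=4 C=4): longest run = 3 ✓; GC 8/25 = 32.0%, outside 37.7–57.0% ✗ — fails.
Candidate 2 (24 nt, A=6 T=3 G=7 C=8): longest run = 2 ✓; GC 15/24 = 62.5%, outside 37.7–57.0% ✗ — fails.
Candidate 3 (21 nt, A=7 T=4 G=3 C=7): longest run = 3 ✓; GC 10/21 = 47.6% ✓ — passes.
Candidate 4 (24 nt, A=9 T=6 G=5 C=4): longest run = 4 ✓; GC 9/24 = 37.5%, outside 37.7–57.0% ✗ — fails.

Candidate 3 only.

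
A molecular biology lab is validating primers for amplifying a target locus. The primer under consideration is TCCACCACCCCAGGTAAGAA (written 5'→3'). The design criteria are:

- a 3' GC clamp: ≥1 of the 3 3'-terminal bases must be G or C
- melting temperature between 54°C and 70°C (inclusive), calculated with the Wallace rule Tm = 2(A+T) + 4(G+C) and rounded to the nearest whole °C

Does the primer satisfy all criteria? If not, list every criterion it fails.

Base counts: A=7, T=2, G=3, C=8 (length 20).
GC clamp: 3' end GAA has 1 G/C ✓
Tm: Tm = 2·9 + 4·11 = 62°C ✓

Meets all criteria.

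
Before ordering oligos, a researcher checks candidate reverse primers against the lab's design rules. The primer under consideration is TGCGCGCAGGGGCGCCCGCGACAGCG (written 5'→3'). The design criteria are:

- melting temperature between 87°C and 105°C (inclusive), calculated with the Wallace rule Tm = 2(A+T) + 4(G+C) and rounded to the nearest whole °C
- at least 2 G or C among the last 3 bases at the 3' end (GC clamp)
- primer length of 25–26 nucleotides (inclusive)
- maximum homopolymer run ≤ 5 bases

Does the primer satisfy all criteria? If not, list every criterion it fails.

Meets all criteria.

Base counts: A=3, T=1, G=12, C=10 (length 26).
Tm: Tm = 2·4 + 4·22 = 96°C ✓
GC clamp: 3' end GCG has 3 G/C ✓
length: length 26 ✓
homopolymer run: longest run = 4 ✓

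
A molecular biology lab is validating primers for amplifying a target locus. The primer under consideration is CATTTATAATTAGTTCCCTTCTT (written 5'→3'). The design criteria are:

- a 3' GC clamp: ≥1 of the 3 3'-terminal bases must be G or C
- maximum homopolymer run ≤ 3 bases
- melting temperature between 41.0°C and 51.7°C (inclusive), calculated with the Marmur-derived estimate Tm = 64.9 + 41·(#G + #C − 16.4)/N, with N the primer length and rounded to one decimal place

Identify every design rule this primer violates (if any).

Base counts: A=5, T=12, G=1, C=5 (length 23).
GC clamp: 3' end CTT has 1 G/C ✓
homopolymer run: longest run = 3 ✓
Tm: Tm = 64.9 + 41·(6 − 16.4)/23 = 46.4°C ✓

Meets all criteria.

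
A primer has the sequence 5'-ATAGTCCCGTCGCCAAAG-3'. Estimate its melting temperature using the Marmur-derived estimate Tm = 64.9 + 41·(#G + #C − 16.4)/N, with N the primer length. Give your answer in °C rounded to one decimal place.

50.3°C

Base counts: A=5, T=3, G=4, C=6; G+C = 10, N = 18.
Tm = 64.9 + 41·(10 − 16.4)/18 = 64.9 + -262.40/18 = 50.3°C.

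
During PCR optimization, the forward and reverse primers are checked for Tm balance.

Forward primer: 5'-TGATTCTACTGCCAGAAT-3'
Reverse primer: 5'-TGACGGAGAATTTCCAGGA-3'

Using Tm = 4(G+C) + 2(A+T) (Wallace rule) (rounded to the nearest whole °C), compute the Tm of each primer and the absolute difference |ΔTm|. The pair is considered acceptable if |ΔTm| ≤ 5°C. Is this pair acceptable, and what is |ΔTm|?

Forward: A=5 T=6 G=3 C=4 → Tm = 2·11 + 4·7 = 50°C.
Reverse: A=6 T=4 G=6 C=3 → Tm = 2·10 + 4·9 = 56°C.
|ΔTm| = |50 − 56| = 6°C, > 5°C.

|ΔTm| = 6°C; the pair is not acceptable.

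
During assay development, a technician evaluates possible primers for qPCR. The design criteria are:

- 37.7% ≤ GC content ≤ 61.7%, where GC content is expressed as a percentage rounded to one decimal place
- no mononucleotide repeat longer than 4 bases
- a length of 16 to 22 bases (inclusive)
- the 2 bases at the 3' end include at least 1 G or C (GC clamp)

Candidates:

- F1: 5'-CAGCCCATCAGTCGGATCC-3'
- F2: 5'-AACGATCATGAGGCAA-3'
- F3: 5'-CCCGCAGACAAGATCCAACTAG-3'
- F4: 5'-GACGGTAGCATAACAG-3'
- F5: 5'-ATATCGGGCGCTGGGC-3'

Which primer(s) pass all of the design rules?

F3 and F4.

F1 (19 nt, A=4 T=3 G=4 C=8): GC 12/19 = 63.2%, outside 37.7–61.7% ✗; longest run = 3 ✓; length 19 ✓; 3' end CC has 2 G/C ✓ — fails.
F2 (16 nt, A=7 T=2 G=4 C=3): GC 7/16 = 43.8% ✓; longest run = 2 ✓; length 16 ✓; 3' end AA has 0 G/C, need ≥1 ✗ — fails.
F3 (22 nt, A=8 T=2 G=4 C=8): GC 12/22 = 54.5% ✓; longest run = 3 ✓; length 22 ✓; 3' end AG has 1 G/C ✓ — passes.
F4 (16 nt, A=6 T=2 G=5 C=3): GC 8/16 = 50.0% ✓; longest run = 2 ✓; length 16 ✓; 3' end AG has 1 G/C ✓ — passes.
F5 (16 nt, A=2 T=3 G=7 C=4): GC 11/16 = 68.8%, outside 37.7–61.7% ✗; longest run = 3 ✓; length 16 ✓; 3' end GC has 2 G/C ✓ — fails.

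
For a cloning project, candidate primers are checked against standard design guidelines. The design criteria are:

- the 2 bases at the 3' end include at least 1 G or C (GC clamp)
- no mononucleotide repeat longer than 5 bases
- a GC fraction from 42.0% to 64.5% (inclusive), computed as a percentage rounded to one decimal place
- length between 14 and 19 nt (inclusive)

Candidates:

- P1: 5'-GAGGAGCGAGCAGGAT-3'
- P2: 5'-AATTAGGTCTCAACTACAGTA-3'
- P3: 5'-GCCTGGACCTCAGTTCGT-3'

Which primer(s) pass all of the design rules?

P1 (16 nt, A=5 T=1 G=8 C=2): 3' end AT has 0 G/C, need ≥1 ✗; longest run = 2 ✓; GC 10/16 = 62.5% ✓; length 16 ✓ — fails.
P2 (21 nt, A=8 T=6 G=3 C=4): 3' end TA has 0 G/C, need ≥1 ✗; longest run = 2 ✓; GC 7/21 = 33.3%, outside 42.0–64.5% ✗; length 21, outside 14–19 ✗ — fails.
P3 (18 nt, A=2 T=5 G=5 C=6): 3' end GT has 1 G/C ✓; longest run = 2 ✓; GC 11/18 = 61.1% ✓; length 18 ✓ — passes.

P3 only.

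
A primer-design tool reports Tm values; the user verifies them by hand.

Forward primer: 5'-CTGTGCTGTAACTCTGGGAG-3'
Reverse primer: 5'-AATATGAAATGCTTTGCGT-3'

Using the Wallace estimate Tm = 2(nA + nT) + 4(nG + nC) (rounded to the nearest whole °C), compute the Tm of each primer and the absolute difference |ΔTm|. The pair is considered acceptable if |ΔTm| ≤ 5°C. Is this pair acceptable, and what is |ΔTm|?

Forward: A=3 T=6 G=7 C=4 → Tm = 2·9 + 4·11 = 62°C.
Reverse: A=6 T=7 G=4 C=2 → Tm = 2·13 + 4·6 = 50°C.
|ΔTm| = |62 − 50| = 12°C, > 5°C.

|ΔTm| = 12°C; the pair is not acceptable.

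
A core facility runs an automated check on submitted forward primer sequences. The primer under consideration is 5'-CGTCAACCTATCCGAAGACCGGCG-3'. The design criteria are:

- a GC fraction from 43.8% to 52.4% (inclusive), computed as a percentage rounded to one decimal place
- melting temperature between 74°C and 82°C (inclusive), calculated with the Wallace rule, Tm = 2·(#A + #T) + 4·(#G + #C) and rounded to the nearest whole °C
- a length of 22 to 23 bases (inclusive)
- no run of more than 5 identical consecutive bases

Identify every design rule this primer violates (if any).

Base counts: A=6, T=3, G=6, C=9 (length 24).
GC content: GC 15/24 = 62.5%, outside 43.8–52.4% ✗
Tm: Tm = 2·9 + 4·15 = 78°C ✓
length: length 24, outside 22–23 ✗
homopolymer run: longest run = 2 ✓

Fails: GC content, length.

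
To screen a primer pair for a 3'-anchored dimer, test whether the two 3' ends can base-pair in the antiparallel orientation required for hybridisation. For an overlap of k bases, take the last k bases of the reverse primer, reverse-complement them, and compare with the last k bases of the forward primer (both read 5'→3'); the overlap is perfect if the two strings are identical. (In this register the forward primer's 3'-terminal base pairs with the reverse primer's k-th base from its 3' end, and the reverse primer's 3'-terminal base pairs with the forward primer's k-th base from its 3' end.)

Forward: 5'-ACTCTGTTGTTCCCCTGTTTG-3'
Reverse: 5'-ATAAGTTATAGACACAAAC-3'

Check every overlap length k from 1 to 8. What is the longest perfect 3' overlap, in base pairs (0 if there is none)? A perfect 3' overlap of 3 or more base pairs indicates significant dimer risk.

Longest perfect overlap: 5 complementary base pairs; significant dimer risk (threshold 3).

Last 8 bases (5'→3') — forward …CCTGTTTG, reverse …ACACAAAC.
Reverse complement of the reverse primer's last 8 bases: GTTTGTGT; its first k bases are the reverse complement of the reverse primer's last k bases, so a perfect k-base overlap needs the forward primer's last k bases to equal them.
Comparing (forward last k vs required): k=1: G vs G ✓; k=2: TG vs GT ✗; k=3: TTG vs GTT ✗; k=4: TTTG vs GTTT ✗; k=5: GTTTG vs GTTTG ✓; k=6: TGTTTG vs GTTTGT ✗; k=7: CTGTTTG vs GTTTGTG ✗; k=8: CCTGTTTG vs GTTTGTGT ✗.
Perfect overlaps at k = 1, 5; the largest is 5.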